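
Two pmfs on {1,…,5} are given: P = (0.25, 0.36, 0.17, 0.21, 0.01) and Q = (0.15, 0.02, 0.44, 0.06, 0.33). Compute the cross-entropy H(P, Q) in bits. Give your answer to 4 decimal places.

3.7857 bits

H(P,Q) = −Σ p·log₂ q.
  −0.25·log₂(0.15) = 0.68424
  −0.36·log₂(0.02) = 2.03179
  −0.17·log₂(0.44) = 0.20135
  −0.21·log₂(0.06) = 0.85237
  −0.01·log₂(0.33) = 0.01599
H(P,Q) = 3.7857 bits.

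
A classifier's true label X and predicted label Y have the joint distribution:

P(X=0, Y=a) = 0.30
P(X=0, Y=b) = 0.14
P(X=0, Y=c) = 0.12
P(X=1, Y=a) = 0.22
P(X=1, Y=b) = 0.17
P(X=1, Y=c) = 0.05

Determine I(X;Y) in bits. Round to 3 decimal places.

Marginals: p(X) = (0.5600, 0.4400), p(Y) = (0.5200, 0.3100, 0.1700).
I(X;Y) = H(X) + H(Y) − H(X,Y).
H(X) = 0.9896, H(Y) = 1.4490, H(X,Y) = 2.4165.
I(X;Y) = 0.9896 + 1.4490 − 2.4165 = 0.022 bits.

0.022 bits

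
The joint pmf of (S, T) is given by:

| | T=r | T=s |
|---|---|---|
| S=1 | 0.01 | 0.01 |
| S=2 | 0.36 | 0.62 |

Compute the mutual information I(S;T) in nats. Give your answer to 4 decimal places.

Marginals: p(S) = (0.0200, 0.9800), p(T) = (0.3700, 0.6300).
I(S;T) = Σ p(x,y)·ln[p(x,y)/(p(x)p(y))].
  (1,r): 0.01·ln(1.3514) = 0.00301
  (1,s): 0.01·ln(0.7937) = -0.00231
  (2,r): 0.36·ln(0.9928) = -0.00259
  (2,s): 0.62·ln(1.0042) = 0.00261
Sum = 0.0007 nats.

0.0007 nats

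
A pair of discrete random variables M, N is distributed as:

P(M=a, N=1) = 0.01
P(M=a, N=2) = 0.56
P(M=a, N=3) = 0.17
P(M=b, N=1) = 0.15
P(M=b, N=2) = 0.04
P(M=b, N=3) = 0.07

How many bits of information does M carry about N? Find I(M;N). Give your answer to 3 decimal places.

Marginals: p(M) = (0.7400, 0.2600), p(N) = (0.1600, 0.6000, 0.2400).
I(M;N) = H(M) + H(N) − H(M,N).
H(M) = 0.8267, H(N) = 1.3593, H(M,N) = 1.8343.
I(M;N) = 0.8267 + 1.3593 − 1.8343 = 0.352 bits.

0.352 bits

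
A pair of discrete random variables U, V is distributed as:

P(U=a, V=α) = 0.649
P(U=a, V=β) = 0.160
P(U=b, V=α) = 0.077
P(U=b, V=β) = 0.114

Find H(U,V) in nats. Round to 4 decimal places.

H(U,V) = −Σ p(x,y)·ln p(x,y) over all 4 cells.
  cell (a,α): −0.649·ln0.649 = 0.28058
  cell (a,β): −0.160·ln0.160 = 0.29321
  cell (b,α): −0.077·ln0.077 = 0.19742
  cell (b,β): −0.114·ln0.114 = 0.24756
Sum = 1.0188 nats.

1.0188 nats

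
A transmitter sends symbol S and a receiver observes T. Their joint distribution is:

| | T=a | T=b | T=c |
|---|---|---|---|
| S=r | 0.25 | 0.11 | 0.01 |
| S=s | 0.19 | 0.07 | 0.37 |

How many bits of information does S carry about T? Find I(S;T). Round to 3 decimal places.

0.276 bits

Marginals: p(S) = (0.3700, 0.6300), p(T) = (0.4400, 0.1800, 0.3800).
I(S;T) = Σ p(x,y)·log₂[p(x,y)/(p(x)p(y))].
  (r,a): 0.25·log₂(1.5356) = 0.1547
  (r,b): 0.11·log₂(1.6517) = 0.0796
  (r,c): 0.01·log₂(0.0711) = -0.0381
  (s,a): 0.19·log₂(0.6854) = -0.1035
  (s,b): 0.07·log₂(0.6173) = -0.0487
  (s,c): 0.37·log₂(1.5455) = 0.2324
Sum = 0.276 bits.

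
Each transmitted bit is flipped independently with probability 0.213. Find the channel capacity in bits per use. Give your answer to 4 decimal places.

Binary symmetric channel: C = 1 − h₂(ε) where h₂ is the binary entropy function.
h₂(0.213) = −0.213·log₂0.213 − 0.787·log₂0.787 = 0.7472.
C = 1 − 0.7472 = 0.2528 bits per channel use.

0.2528 bits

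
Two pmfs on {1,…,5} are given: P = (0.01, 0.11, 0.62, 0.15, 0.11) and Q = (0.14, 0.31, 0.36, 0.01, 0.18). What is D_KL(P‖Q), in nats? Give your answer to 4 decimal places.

0.5487 nats

D(P‖Q) = Σ p·ln(p/q).
  0.01·ln(0.01/0.14) = -0.02639
  0.11·ln(0.11/0.31) = -0.11397
  0.62·ln(0.62/0.36) = 0.33704
  0.15·ln(0.15/0.01) = 0.40621
  0.11·ln(0.11/0.18) = -0.05417
D(P‖Q) = 0.5487 nats.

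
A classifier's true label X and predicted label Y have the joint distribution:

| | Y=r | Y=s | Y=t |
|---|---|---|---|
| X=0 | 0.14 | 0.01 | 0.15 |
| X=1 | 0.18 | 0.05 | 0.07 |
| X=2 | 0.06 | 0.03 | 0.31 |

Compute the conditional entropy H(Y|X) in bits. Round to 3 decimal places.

1.152 bits

Chain rule: H(Y|X) = H(X,Y) − H(X).
Marginals: p(X) = (0.3000, 0.3000, 0.4000), p(Y) = (0.3800, 0.0900, 0.5300).
H(X,Y) = 2.7231 bits; H(X) = 1.5710 bits.
H(Y|X) = 2.7231 − 1.5710 = 1.152 bits.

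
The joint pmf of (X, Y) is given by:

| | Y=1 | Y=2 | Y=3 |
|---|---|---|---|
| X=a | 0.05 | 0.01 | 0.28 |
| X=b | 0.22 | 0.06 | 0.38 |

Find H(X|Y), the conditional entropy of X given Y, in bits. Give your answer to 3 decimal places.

0.877 bits

Marginals: p(X) = (0.3400, 0.6600), p(Y) = (0.2700, 0.0700, 0.6600).
H(X|Y) = Σ p(Y) · H(X|Y=·).
  Y=1: p=0.2700, H(X|Y=1) = 0.6913
  Y=2: p=0.0700, H(X|Y=2) = 0.5917
  Y=3: p=0.6600, H(X|Y=3) = 0.9834
Weighted sum = 0.877 bits.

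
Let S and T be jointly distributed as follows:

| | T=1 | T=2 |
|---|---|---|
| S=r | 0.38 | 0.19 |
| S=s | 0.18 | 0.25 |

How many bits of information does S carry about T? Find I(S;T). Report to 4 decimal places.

Marginals: p(S) = (0.5700, 0.4300), p(T) = (0.5600, 0.4400).
I(S;T) = Σ p(x,y)·log₂[p(x,y)/(p(x)p(y))].
  (r,1): 0.38·log₂(1.1905) = 0.09558
  (r,2): 0.19·log₂(0.7576) = -0.07610
  (s,1): 0.18·log₂(0.7475) = -0.07557
  (s,2): 0.25·log₂(1.3214) = 0.10050
Sum = 0.0444 bits.

0.0444 bits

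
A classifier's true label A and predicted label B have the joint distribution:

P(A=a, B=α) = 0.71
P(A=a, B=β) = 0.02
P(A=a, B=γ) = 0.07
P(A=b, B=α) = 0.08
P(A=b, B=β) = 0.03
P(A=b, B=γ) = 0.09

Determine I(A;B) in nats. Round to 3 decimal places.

Marginals: p(A) = (0.8000, 0.2000), p(B) = (0.7900, 0.0500, 0.1600).
I(A;B) = H(A) + H(B) − H(A,B).
H(A) = 0.5004, H(B) = 0.6292, H(A,B) = 1.0315.
I(A;B) = 0.5004 + 0.6292 − 1.0315 = 0.098 nats.

0.098 nats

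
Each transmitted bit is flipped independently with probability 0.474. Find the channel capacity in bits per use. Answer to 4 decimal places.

0.0020 bits

Binary symmetric channel: C = 1 − h₂(ε) where h₂ is the binary entropy function.
h₂(0.474) = −0.474·log₂0.474 − 0.526·log₂0.526 = 0.9980.
C = 1 − 0.9980 = 0.0020 bits per channel use.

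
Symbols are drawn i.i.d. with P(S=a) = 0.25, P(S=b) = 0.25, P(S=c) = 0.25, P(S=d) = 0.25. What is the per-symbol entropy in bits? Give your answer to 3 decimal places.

H(S) = −Σ p·log₂ p.
  −(0.25)·log₂(0.25) = 0.5000
  −(0.25)·log₂(0.25) = 0.5000
  −(0.25)·log₂(0.25) = 0.5000
  −(0.25)·log₂(0.25) = 0.5000
Sum: 0.5000 + 0.5000 + 0.5000 + 0.5000 = 2.000 bits.

2.000 bits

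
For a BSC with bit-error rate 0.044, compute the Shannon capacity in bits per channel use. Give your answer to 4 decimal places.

Binary symmetric channel: C = 1 − h₂(ε) where h₂ is the binary entropy function.
h₂(0.044) = −0.044·log₂0.044 − 0.956·log₂0.956 = 0.2603.
C = 1 − 0.2603 = 0.7397 bits per channel use.

0.7397 bits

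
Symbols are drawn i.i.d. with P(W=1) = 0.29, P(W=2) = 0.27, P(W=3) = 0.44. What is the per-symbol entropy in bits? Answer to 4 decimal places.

H(W) = −Σ p·log₂ p.
  −(0.29)·log₂(0.29) = 0.51790
  −(0.27)·log₂(0.27) = 0.51002
  −(0.44)·log₂(0.44) = 0.52115
Sum: 0.51790 + 0.51002 + 0.52115 = 1.5491 bits.

1.5491 bits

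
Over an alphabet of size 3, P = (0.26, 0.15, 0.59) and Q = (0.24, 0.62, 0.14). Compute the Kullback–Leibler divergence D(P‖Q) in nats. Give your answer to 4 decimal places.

0.6567 nats

D(P‖Q) = Σ p·ln(p/q).
  0.26·ln(0.26/0.24) = 0.02081
  0.15·ln(0.15/0.62) = -0.21286
  0.59·ln(0.59/0.14) = 0.84870
D(P‖Q) = 0.6567 nats.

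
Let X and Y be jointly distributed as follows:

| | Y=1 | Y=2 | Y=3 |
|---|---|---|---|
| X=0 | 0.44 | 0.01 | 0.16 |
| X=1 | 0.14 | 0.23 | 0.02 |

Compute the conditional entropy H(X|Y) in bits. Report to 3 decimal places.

Marginals: p(X) = (0.6100, 0.3900), p(Y) = (0.5800, 0.2400, 0.1800).
H(X|Y) = Σ p(Y) · H(X|Y=·).
  Y=1: p=0.5800, H(X|Y=1) = 0.7973
  Y=2: p=0.2400, H(X|Y=2) = 0.2499
  Y=3: p=0.1800, H(X|Y=3) = 0.5033
Weighted sum = 0.613 bits.

0.613 bits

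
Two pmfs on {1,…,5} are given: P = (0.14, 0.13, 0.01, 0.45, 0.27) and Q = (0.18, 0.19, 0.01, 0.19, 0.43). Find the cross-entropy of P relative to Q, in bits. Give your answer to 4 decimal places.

H(P,Q) = −Σ p·log₂ q.
  −0.14·log₂(0.18) = 0.34635
  −0.13·log₂(0.19) = 0.31147
  −0.01·log₂(0.01) = 0.06644
  −0.45·log₂(0.19) = 1.07817
  −0.27·log₂(0.43) = 0.32875
H(P,Q) = 2.1312 bits.

2.1312 bits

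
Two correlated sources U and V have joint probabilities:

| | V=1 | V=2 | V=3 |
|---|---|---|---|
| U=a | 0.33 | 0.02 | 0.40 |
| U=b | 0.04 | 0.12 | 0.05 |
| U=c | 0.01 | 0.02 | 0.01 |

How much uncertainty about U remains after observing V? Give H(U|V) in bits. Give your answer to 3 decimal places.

0.715 bits

Chain rule: H(U|V) = H(U,V) − H(V).
Marginals: p(U) = (0.7500, 0.2100, 0.0400), p(V) = (0.3800, 0.1600, 0.4600).
H(U,V) = 2.1841 bits; H(V) = 1.4688 bits.
H(U|V) = 2.1841 − 1.4688 = 0.715 bits.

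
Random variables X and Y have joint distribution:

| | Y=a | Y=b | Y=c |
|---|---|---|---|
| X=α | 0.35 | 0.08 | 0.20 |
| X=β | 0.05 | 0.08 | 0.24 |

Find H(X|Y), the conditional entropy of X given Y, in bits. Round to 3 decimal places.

0.815 bits

Marginals: p(X) = (0.6300, 0.3700), p(Y) = (0.4000, 0.1600, 0.4400).
H(X|Y) = Σ p(Y) · H(X|Y=·).
  Y=a: p=0.4000, H(X|Y=a) = 0.5436
  Y=b: p=0.1600, H(X|Y=b) = 1.0000
  Y=c: p=0.4400, H(X|Y=c) = 0.9940
Weighted sum = 0.815 bits.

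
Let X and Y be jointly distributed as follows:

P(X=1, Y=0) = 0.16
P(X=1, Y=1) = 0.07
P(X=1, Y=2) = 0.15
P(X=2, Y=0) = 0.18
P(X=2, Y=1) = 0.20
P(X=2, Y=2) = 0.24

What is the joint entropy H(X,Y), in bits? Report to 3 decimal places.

2.506 bits

H(X,Y) = −Σ p(x,y)·log₂ p(x,y) over all 6 cells.
  cell (1,0): −0.16·log₂0.16 = 0.4230
  cell (1,1): −0.07·log₂0.07 = 0.2686
  cell (1,2): −0.15·log₂0.15 = 0.4105
  cell (2,0): −0.18·log₂0.18 = 0.4453
  cell (2,1): −0.20·log₂0.20 = 0.4644
  cell (2,2): −0.24·log₂0.24 = 0.4941
Sum = 2.506 bits.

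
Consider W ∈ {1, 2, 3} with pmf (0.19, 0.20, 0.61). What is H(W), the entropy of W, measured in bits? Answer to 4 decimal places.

H(W) = −Σ p·log₂ p.
  −(0.19)·log₂(0.19) = 0.45523
  −(0.20)·log₂(0.20) = 0.46439
  −(0.61)·log₂(0.61) = 0.43500
Sum: 0.45523 + 0.46439 + 0.43500 = 1.3546 bits.

1.3546 bits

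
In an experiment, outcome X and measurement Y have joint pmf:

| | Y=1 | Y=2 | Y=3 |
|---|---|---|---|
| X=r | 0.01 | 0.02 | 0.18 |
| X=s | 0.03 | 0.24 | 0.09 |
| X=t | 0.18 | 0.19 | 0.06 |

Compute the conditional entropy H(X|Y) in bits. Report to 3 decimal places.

1.200 bits

Chain rule: H(X|Y) = H(X,Y) − H(Y).
Marginals: p(X) = (0.2100, 0.3600, 0.4300), p(Y) = (0.2200, 0.4500, 0.3300).
H(X,Y) = 2.7272 bits; H(Y) = 1.5268 bits.
H(X|Y) = 2.7272 − 1.5268 = 1.200 bits.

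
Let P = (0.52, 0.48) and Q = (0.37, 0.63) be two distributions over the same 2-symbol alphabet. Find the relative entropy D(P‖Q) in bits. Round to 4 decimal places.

0.0670 bits

D(P‖Q) = Σ p·log₂(p/q).
  0.52·log₂(0.52/0.37) = 0.25531
  0.48·log₂(0.48/0.63) = -0.18831
D(P‖Q) = 0.0670 bits.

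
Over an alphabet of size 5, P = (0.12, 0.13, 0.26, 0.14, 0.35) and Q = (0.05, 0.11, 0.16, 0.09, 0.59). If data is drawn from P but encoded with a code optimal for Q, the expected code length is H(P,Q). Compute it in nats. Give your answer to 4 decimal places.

1.6447 nats

H(P,Q) = −Σ p·ln q.
  −0.12·ln(0.05) = 0.35949
  −0.13·ln(0.11) = 0.28695
  −0.26·ln(0.16) = 0.47647
  −0.14·ln(0.09) = 0.33711
  −0.35·ln(0.59) = 0.18467
H(P,Q) = 1.6447 nats.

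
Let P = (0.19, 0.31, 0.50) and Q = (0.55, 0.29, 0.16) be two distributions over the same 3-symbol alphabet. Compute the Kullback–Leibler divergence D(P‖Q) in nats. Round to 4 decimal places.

0.3884 nats

D(P‖Q) = Σ p·ln(p/q).
  0.19·ln(0.19/0.55) = -0.20195
  0.31·ln(0.31/0.29) = 0.02067
  0.50·ln(0.50/0.16) = 0.56972
D(P‖Q) = 0.3884 nats.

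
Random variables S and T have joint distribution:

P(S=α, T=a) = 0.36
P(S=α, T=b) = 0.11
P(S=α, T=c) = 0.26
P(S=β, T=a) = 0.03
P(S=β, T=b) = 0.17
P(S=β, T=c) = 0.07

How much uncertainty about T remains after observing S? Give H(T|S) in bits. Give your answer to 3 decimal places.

Chain rule: H(T|S) = H(S,T) − H(S).
Marginals: p(S) = (0.7300, 0.2700), p(T) = (0.3900, 0.2800, 0.3300).
H(S,T) = 2.2411 bits; H(S) = 0.8415 bits.
H(T|S) = 2.2411 − 0.8415 = 1.400 bits.

1.400 bits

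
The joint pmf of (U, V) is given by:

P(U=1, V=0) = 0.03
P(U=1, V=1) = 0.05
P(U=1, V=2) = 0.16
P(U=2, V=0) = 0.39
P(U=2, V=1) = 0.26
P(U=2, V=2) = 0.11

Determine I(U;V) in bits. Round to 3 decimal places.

Marginals: p(U) = (0.2400, 0.7600), p(V) = (0.4200, 0.3100, 0.2700).
I(U;V) = H(U) + H(V) − H(U,V).
H(U) = 0.7950, H(V) = 1.5595, H(U,V) = 2.1763.
I(U;V) = 0.7950 + 1.5595 − 2.1763 = 0.178 bits.

0.178 bits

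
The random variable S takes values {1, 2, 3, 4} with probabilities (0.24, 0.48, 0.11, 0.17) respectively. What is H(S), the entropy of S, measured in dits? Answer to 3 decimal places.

0.538 dits

H(S) = −Σ p·log₁₀ p.
  −(0.24)·log₁₀(0.24) = 0.1487
  −(0.48)·log₁₀(0.48) = 0.1530
  −(0.11)·log₁₀(0.11) = 0.1054
  −(0.17)·log₁₀(0.17) = 0.1308
Sum: 0.1487 + 0.1530 + 0.1054 + 0.1308 = 0.538 dits.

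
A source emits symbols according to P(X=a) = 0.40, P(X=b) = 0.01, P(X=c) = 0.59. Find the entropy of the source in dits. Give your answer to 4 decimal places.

H(X) = −Σ p·log₁₀ p.
  −(0.40)·log₁₀(0.40) = 0.15918
  −(0.01)·log₁₀(0.01) = 0.02000
  −(0.59)·log₁₀(0.59) = 0.13520
Sum: 0.15918 + 0.02000 + 0.13520 = 0.3144 dits.

0.3144 dits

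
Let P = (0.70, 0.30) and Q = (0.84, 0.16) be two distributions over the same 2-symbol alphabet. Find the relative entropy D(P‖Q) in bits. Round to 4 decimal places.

D(P‖Q) = Σ p·log₂(p/q).
  0.70·log₂(0.70/0.84) = -0.18412
  0.30·log₂(0.30/0.16) = 0.27207
D(P‖Q) = 0.0879 bits.

0.0879 bits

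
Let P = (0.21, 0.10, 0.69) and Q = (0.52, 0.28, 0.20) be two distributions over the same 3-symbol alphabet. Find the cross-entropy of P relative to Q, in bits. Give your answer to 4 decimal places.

H(P,Q) = −Σ p·log₂ q.
  −0.21·log₂(0.52) = 0.19812
  −0.10·log₂(0.28) = 0.18365
  −0.69·log₂(0.20) = 1.60213
H(P,Q) = 1.9839 bits.

1.9839 bits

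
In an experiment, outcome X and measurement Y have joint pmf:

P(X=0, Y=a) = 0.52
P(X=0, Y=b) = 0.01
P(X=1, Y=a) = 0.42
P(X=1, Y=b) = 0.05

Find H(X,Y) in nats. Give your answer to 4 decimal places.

0.9002 nats

H(X,Y) = −Σ p(x,y)·ln p(x,y) over all 4 cells.
  cell (0,a): −0.52·ln0.52 = 0.34004
  cell (0,b): −0.01·ln0.01 = 0.04605
  cell (1,a): −0.42·ln0.42 = 0.36435
  cell (1,b): −0.05·ln0.05 = 0.14979
Sum = 0.9002 nats.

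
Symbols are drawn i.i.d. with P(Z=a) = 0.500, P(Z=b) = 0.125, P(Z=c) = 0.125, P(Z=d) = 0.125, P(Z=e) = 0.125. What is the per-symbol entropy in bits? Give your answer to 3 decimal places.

H(Z) = −Σ p·log₂ p.
  −(0.500)·log₂(0.500) = 0.5000
  −(0.125)·log₂(0.125) = 0.3750
  −(0.125)·log₂(0.125) = 0.3750
  −(0.125)·log₂(0.125) = 0.3750
  −(0.125)·log₂(0.125) = 0.3750
Sum: 0.5000 + 0.3750 + 0.3750 + 0.3750 + 0.3750 = 2.000 bits.

2.000 bits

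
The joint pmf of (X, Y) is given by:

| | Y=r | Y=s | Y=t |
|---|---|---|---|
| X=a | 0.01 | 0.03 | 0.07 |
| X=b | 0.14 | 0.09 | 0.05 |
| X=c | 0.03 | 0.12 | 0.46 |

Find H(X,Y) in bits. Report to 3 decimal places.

2.447 bits

H(X,Y) = −Σ p(x,y)·log₂ p(x,y) over all 9 cells.
  cell (a,r): −0.01·log₂0.01 = 0.0664
  cell (a,s): −0.03·log₂0.03 = 0.1518
  cell (a,t): −0.07·log₂0.07 = 0.2686
  cell (b,r): −0.14·log₂0.14 = 0.3971
  cell (b,s): −0.09·log₂0.09 = 0.3127
  cell (b,t): −0.05·log₂0.05 = 0.2161
  cell (c,r): −0.03·log₂0.03 = 0.1518
  cell (c,s): −0.12·log₂0.12 = 0.3671
  cell (c,t): −0.46·log₂0.46 = 0.5153
Sum = 2.447 bits.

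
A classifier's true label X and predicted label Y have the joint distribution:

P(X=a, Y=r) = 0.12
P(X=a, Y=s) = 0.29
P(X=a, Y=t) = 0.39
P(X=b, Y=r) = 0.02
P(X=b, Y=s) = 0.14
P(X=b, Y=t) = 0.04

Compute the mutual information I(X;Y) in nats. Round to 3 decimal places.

Marginals: p(X) = (0.8000, 0.2000), p(Y) = (0.1400, 0.4300, 0.4300).
I(X;Y) = H(X) + H(Y) − H(X,Y).
H(X) = 0.5004, H(Y) = 1.0011, H(X,Y) = 1.4629.
I(X;Y) = 0.5004 + 1.0011 − 1.4629 = 0.039 nats.

0.039 nats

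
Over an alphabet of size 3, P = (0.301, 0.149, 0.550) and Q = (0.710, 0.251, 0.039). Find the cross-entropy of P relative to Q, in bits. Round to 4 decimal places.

3.0201 bits

H(P,Q) = −Σ p·log₂ q.
  −0.301·log₂(0.710) = 0.14873
  −0.149·log₂(0.251) = 0.29714
  −0.550·log₂(0.039) = 2.57421
H(P,Q) = 3.0201 bits.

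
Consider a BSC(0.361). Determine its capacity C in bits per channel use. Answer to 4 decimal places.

Binary symmetric channel: C = 1 − h₂(ε) where h₂ is the binary entropy function.
h₂(0.361) = −0.361·log₂0.361 − 0.639·log₂0.639 = 0.9435.
C = 1 − 0.9435 = 0.0565 bits per channel use.

0.0565 bits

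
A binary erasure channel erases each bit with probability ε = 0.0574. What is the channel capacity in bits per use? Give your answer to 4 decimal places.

0.9426 bits

Binary erasure channel: capacity C = 1 − ε.
C = 1 − 0.0574 = 0.9426 bits per channel use.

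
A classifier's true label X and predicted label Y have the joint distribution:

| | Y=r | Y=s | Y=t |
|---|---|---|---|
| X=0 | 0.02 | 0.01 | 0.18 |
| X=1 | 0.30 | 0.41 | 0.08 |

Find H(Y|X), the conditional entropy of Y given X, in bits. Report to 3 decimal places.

Chain rule: H(Y|X) = H(X,Y) − H(X).
Marginals: p(X) = (0.2100, 0.7900), p(Y) = (0.3200, 0.4200, 0.2600).
H(X,Y) = 1.9646 bits; H(X) = 0.7415 bits.
H(Y|X) = 1.9646 − 0.7415 = 1.223 bits.

1.223 bits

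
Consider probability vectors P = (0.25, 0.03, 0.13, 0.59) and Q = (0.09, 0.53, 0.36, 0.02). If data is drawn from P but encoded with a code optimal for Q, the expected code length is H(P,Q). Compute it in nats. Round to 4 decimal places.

H(P,Q) = −Σ p·ln q.
  −0.25·ln(0.09) = 0.60199
  −0.03·ln(0.53) = 0.01905
  −0.13·ln(0.36) = 0.13281
  −0.59·ln(0.02) = 2.30809
H(P,Q) = 3.0619 nats.

3.0619 nats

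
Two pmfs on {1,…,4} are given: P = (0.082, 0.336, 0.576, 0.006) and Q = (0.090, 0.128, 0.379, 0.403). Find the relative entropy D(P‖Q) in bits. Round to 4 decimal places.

D(P‖Q) = Σ p·log₂(p/q).
  0.082·log₂(0.082/0.090) = -0.01101
  0.336·log₂(0.336/0.128) = 0.46782
  0.576·log₂(0.576/0.379) = 0.34783
  0.006·log₂(0.006/0.403) = -0.03642
D(P‖Q) = 0.7682 bits.

0.7682 bits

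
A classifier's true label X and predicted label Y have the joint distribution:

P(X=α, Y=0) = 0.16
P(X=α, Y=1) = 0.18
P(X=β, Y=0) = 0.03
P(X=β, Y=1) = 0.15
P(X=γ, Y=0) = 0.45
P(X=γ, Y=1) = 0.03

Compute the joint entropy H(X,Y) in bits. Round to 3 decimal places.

H(X,Y) = −Σ p(x,y)·log₂ p(x,y) over all 6 cells.
  cell (α,0): −0.16·log₂0.16 = 0.4230
  cell (α,1): −0.18·log₂0.18 = 0.4453
  cell (β,0): −0.03·log₂0.03 = 0.1518
  cell (β,1): −0.15·log₂0.15 = 0.4105
  cell (γ,0): −0.45·log₂0.45 = 0.5184
  cell (γ,1): −0.03·log₂0.03 = 0.1518
Sum = 2.101 bits.

2.101 bits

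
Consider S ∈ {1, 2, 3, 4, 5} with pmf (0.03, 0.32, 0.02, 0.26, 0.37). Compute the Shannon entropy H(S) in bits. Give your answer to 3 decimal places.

H(S) = −Σ p·log₂ p.
  −(0.03)·log₂(0.03) = 0.1518
  −(0.32)·log₂(0.32) = 0.5260
  −(0.02)·log₂(0.02) = 0.1129
  −(0.26)·log₂(0.26) = 0.5053
  −(0.37)·log₂(0.37) = 0.5307
Sum: 0.1518 + 0.5260 + 0.1129 + 0.5053 + 0.5307 = 1.827 bits.

1.827 bits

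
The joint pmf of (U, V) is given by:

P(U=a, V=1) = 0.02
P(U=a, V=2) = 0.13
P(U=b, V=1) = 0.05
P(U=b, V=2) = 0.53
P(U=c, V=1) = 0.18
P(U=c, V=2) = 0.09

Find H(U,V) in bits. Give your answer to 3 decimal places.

1.955 bits

H(U,V) = −Σ p(x,y)·log₂ p(x,y) over all 6 cells.
  cell (a,1): −0.02·log₂0.02 = 0.1129
  cell (a,2): −0.13·log₂0.13 = 0.3826
  cell (b,1): −0.05·log₂0.05 = 0.2161
  cell (b,2): −0.53·log₂0.53 = 0.4854
  cell (c,1): −0.18·log₂0.18 = 0.4453
  cell (c,2): −0.09·log₂0.09 = 0.3127
Sum = 1.955 bits.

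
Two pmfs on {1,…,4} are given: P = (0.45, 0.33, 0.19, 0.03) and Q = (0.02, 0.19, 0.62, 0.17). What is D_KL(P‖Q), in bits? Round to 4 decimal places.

1.8849 bits

D(P‖Q) = Σ p·log₂(p/q).
  0.45·log₂(0.45/0.02) = 2.02133
  0.33·log₂(0.33/0.19) = 0.26283
  0.19·log₂(0.19/0.62) = -0.32419
  0.03·log₂(0.03/0.17) = -0.07508
D(P‖Q) = 1.8849 bits.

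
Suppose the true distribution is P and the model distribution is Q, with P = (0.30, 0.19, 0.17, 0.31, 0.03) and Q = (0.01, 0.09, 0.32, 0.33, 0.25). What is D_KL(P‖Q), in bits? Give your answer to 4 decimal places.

D(P‖Q) = Σ p·log₂(p/q).
  0.30·log₂(0.30/0.01) = 1.47207
  0.19·log₂(0.19/0.09) = 0.20482
  0.17·log₂(0.17/0.32) = -0.15513
  0.31·log₂(0.31/0.33) = -0.02796
  0.03·log₂(0.03/0.25) = -0.09177
D(P‖Q) = 1.4020 bits.

1.4020 bits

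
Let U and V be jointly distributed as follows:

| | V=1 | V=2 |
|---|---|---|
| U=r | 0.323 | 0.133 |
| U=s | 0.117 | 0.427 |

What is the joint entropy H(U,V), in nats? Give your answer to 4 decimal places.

H(U,V) = −Σ p(x,y)·ln p(x,y) over all 4 cells.
  cell (r,1): −0.323·ln0.323 = 0.36502
  cell (r,2): −0.133·ln0.133 = 0.26832
  cell (s,1): −0.117·ln0.117 = 0.25103
  cell (s,2): −0.427·ln0.427 = 0.36336
Sum = 1.2477 nats.

1.2477 nats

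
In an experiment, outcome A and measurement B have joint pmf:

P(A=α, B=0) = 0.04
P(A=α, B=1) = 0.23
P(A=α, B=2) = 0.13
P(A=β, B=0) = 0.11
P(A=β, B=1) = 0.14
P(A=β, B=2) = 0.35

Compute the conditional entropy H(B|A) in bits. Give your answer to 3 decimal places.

1.363 bits

Chain rule: H(B|A) = H(A,B) − H(A).
Marginals: p(A) = (0.4000, 0.6000), p(B) = (0.1500, 0.3700, 0.4800).
H(A,B) = 2.3336 bits; H(A) = 0.9710 bits.
H(B|A) = 2.3336 − 0.9710 = 1.363 bits.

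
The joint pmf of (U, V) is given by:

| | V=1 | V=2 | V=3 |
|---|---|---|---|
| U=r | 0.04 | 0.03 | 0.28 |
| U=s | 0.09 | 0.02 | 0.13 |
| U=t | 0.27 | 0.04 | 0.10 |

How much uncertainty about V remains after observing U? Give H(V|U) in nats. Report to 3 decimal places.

0.788 nats

Chain rule: H(V|U) = H(U,V) − H(U).
Marginals: p(U) = (0.3500, 0.2400, 0.4100), p(V) = (0.4000, 0.0900, 0.5100).
H(U,V) = 1.8631 nats; H(U) = 1.0755 nats.
H(V|U) = 1.8631 − 1.0755 = 0.788 nats.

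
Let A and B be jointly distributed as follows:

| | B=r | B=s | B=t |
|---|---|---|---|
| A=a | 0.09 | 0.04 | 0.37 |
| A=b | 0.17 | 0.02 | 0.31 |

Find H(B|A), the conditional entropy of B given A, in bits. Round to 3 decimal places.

1.100 bits

Chain rule: H(B|A) = H(A,B) − H(A).
Marginals: p(A) = (0.5000, 0.5000), p(B) = (0.2600, 0.0600, 0.6800).
H(A,B) = 2.1004 bits; H(A) = 1.0000 bits.
H(B|A) = 2.1004 − 1.0000 = 1.100 bits.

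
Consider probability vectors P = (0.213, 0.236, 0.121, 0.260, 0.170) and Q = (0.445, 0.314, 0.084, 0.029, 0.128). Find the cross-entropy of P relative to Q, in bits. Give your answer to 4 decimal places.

2.9078 bits

H(P,Q) = −Σ p·log₂ q.
  −0.213·log₂(0.445) = 0.24881
  −0.236·log₂(0.314) = 0.39439
  −0.121·log₂(0.084) = 0.43239
  −0.260·log₂(0.029) = 1.32803
  −0.170·log₂(0.128) = 0.50418
H(P,Q) = 2.9078 bits.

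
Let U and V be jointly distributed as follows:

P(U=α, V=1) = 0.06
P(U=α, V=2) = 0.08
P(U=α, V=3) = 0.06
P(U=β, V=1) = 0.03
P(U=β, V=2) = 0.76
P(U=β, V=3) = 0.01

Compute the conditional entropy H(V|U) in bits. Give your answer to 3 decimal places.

Marginals: p(U) = (0.2000, 0.8000), p(V) = (0.0900, 0.8400, 0.0700).
H(V|U) = Σ p(U) · H(V|U=·).
  U=α: p=0.2000, H(V|U=α) = 1.5710
  U=β: p=0.8000, H(V|U=β) = 0.3270
Weighted sum = 0.576 bits.

0.576 bits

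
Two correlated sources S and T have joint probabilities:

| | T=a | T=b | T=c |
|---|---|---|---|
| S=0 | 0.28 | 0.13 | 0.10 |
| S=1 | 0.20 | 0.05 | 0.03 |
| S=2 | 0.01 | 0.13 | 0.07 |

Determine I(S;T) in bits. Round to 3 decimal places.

Marginals: p(S) = (0.5100, 0.2800, 0.2100), p(T) = (0.4900, 0.3100, 0.2000).
I(S;T) = Σ p(x,y)·log₂[p(x,y)/(p(x)p(y))].
  (0,a): 0.28·log₂(1.1204) = 0.0459
  (0,b): 0.13·log₂(0.8223) = -0.0367
  (0,c): 0.10·log₂(0.9804) = -0.0029
  (1,a): 0.20·log₂(1.4577) = 0.1087
  (1,b): 0.05·log₂(0.5760) = -0.0398
  (1,c): 0.03·log₂(0.5357) = -0.0270
  (2,a): 0.01·log₂(0.0972) = -0.0336
  (2,b): 0.13·log₂(1.9969) = 0.1297
  (2,c): 0.07·log₂(1.6667) = 0.0516
Sum = 0.196 bits.

0.196 bits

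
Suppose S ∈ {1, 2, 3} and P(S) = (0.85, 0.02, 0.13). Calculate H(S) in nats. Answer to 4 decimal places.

0.4816 nats

H(S) = −Σ p·ln p.
  −(0.85)·ln(0.85) = 0.13814
  −(0.02)·ln(0.02) = 0.07824
  −(0.13)·ln(0.13) = 0.26523
Sum: 0.13814 + 0.07824 + 0.26523 = 0.4816 nats.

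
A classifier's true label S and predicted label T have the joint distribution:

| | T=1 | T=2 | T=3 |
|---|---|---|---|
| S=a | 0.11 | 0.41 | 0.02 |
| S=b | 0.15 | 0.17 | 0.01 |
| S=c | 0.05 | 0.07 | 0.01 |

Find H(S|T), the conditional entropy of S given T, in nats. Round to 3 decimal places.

0.929 nats

Chain rule: H(S|T) = H(S,T) − H(T).
Marginals: p(S) = (0.5400, 0.3300, 0.1300), p(T) = (0.3100, 0.6500, 0.0400).
H(S,T) = 1.7004 nats; H(T) = 0.7718 nats.
H(S|T) = 1.7004 − 0.7718 = 0.929 nats.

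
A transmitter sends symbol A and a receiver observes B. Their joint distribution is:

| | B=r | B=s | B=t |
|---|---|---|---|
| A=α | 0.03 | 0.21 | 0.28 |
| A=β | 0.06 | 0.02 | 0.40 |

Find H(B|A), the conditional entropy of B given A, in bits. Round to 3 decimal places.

1.025 bits

Chain rule: H(B|A) = H(A,B) − H(A).
Marginals: p(A) = (0.5200, 0.4800), p(B) = (0.0900, 0.2300, 0.6800).
H(A,B) = 2.0240 bits; H(A) = 0.9988 bits.
H(B|A) = 2.0240 − 0.9988 = 1.025 bits.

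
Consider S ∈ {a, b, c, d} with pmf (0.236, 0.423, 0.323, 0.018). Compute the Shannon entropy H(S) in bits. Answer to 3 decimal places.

H(S) = −Σ p·log₂ p.
  −(0.236)·log₂(0.236) = 0.4916
  −(0.423)·log₂(0.423) = 0.5251
  −(0.323)·log₂(0.323) = 0.5266
  −(0.018)·log₂(0.018) = 0.1043
Sum: 0.4916 + 0.5251 + 0.5266 + 0.1043 = 1.648 bits.

1.648 bits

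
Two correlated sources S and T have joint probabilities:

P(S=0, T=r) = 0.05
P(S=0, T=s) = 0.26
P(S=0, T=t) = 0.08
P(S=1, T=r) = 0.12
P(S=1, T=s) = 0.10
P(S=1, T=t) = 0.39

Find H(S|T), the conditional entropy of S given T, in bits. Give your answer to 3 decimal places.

Marginals: p(S) = (0.3900, 0.6100), p(T) = (0.1700, 0.3600, 0.4700).
H(S|T) = Σ p(T) · H(S|T=·).
  T=r: p=0.1700, H(S|T=r) = 0.8740
  T=s: p=0.3600, H(S|T=s) = 0.8524
  T=t: p=0.4700, H(S|T=t) = 0.6582
Weighted sum = 0.765 bits.

0.765 bits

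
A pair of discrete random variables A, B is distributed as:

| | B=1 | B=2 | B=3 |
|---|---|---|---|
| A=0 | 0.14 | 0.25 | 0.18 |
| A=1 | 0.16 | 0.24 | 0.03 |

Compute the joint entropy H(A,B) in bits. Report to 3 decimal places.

2.411 bits

H(A,B) = −Σ p(x,y)·log₂ p(x,y) over all 6 cells.
  cell (0,1): −0.14·log₂0.14 = 0.3971
  cell (0,2): −0.25·log₂0.25 = 0.5000
  cell (0,3): −0.18·log₂0.18 = 0.4453
  cell (1,1): −0.16·log₂0.16 = 0.4230
  cell (1,2): −0.24·log₂0.24 = 0.4941
  cell (1,3): −0.03·log₂0.03 = 0.1518
Sum = 2.411 bits.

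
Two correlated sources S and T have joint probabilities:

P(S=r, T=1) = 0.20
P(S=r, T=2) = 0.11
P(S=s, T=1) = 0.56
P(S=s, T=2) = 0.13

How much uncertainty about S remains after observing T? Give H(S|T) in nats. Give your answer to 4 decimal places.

Chain rule: H(S|T) = H(S,T) − H(T).
Marginals: p(S) = (0.3100, 0.6900), p(T) = (0.7600, 0.2400).
H(S,T) = 1.1546 nats; H(T) = 0.5511 nats.
H(S|T) = 1.1546 − 0.5511 = 0.6035 nats.

0.6035 nats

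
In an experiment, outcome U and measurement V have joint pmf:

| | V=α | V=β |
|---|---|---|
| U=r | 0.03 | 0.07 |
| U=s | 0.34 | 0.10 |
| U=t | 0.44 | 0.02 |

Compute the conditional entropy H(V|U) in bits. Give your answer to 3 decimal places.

Marginals: p(U) = (0.1000, 0.4400, 0.4600), p(V) = (0.8100, 0.1900).
H(V|U) = Σ p(U) · H(V|U=·).
  U=r: p=0.1000, H(V|U=r) = 0.8813
  U=s: p=0.4400, H(V|U=s) = 0.7732
  U=t: p=0.4600, H(V|U=t) = 0.2580
Weighted sum = 0.547 bits.

0.547 bits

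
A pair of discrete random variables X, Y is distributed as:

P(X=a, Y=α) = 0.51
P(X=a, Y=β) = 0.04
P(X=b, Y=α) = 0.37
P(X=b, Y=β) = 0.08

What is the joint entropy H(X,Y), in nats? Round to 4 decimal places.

H(X,Y) = −Σ p(x,y)·ln p(x,y) over all 4 cells.
  cell (a,α): −0.51·ln0.51 = 0.34341
  cell (a,β): −0.04·ln0.04 = 0.12876
  cell (b,α): −0.37·ln0.37 = 0.36787
  cell (b,β): −0.08·ln0.08 = 0.20206
Sum = 1.0421 nats.

1.0421 nats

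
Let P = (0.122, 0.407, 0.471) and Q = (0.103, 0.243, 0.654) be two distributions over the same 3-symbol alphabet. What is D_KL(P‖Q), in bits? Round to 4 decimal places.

0.1096 bits

D(P‖Q) = Σ p·log₂(p/q).
  0.122·log₂(0.122/0.103) = 0.02980
  0.407·log₂(0.407/0.243) = 0.30284
  0.471·log₂(0.471/0.654) = -0.22305
D(P‖Q) = 0.1096 bits.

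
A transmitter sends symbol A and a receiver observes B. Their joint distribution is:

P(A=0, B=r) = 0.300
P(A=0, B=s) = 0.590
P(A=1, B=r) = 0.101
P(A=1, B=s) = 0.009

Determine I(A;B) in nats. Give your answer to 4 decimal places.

Marginals: p(A) = (0.8900, 0.1100), p(B) = (0.4010, 0.5990).
I(A;B) = Σ p(x,y)·ln[p(x,y)/(p(x)p(y))].
  (0,r): 0.300·ln(0.8406) = -0.05209
  (0,s): 0.590·ln(1.1067) = 0.05982
  (1,r): 0.101·ln(2.2897) = 0.08367
  (1,s): 0.009·ln(0.1366) = -0.01792
Sum = 0.0735 nats.

0.0735 nats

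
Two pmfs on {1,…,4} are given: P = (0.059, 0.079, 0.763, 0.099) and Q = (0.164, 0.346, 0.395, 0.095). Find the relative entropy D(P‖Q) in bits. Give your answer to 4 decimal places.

0.4753 bits

D(P‖Q) = Σ p·log₂(p/q).
  0.059·log₂(0.059/0.164) = -0.08702
  0.079·log₂(0.079/0.346) = -0.16834
  0.763·log₂(0.763/0.395) = 0.72472
  0.099·log₂(0.099/0.095) = 0.00589
D(P‖Q) = 0.4753 bits.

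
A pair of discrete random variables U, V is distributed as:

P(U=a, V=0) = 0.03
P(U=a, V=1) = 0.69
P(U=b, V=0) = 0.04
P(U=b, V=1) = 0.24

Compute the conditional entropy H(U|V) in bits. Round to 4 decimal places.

Chain rule: H(U|V) = H(U,V) − H(V).
Marginals: p(U) = (0.7200, 0.2800), p(V) = (0.0700, 0.9300).
H(U,V) = 1.2010 bits; H(V) = 0.3659 bits.
H(U|V) = 1.2010 − 0.3659 = 0.8351 bits.

0.8351 bits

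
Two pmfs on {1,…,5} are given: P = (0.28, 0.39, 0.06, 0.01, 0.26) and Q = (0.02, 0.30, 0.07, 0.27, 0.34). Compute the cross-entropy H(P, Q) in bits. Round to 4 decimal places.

2.9114 bits

H(P,Q) = −Σ p·log₂ q.
  −0.28·log₂(0.02) = 1.58028
  −0.39·log₂(0.30) = 0.67742
  −0.06·log₂(0.07) = 0.23019
  −0.01·log₂(0.27) = 0.01889
  −0.26·log₂(0.34) = 0.40466
H(P,Q) = 2.9114 bits.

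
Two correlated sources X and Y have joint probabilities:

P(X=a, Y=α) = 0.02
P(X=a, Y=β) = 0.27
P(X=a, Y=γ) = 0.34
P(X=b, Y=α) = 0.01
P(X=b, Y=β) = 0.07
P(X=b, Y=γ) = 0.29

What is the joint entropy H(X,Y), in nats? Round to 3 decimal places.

1.390 nats

H(X,Y) = −Σ p(x,y)·ln p(x,y) over all 6 cells.
  cell (a,α): −0.02·ln0.02 = 0.0782
  cell (a,β): −0.27·ln0.27 = 0.3535
  cell (a,γ): −0.34·ln0.34 = 0.3668
  cell (b,α): −0.01·ln0.01 = 0.0461
  cell (b,β): −0.07·ln0.07 = 0.1861
  cell (b,γ): −0.29·ln0.29 = 0.3590
Sum = 1.390 nats.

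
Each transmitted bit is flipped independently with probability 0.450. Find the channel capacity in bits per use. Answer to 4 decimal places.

Binary symmetric channel: C = 1 − h₂(ε) where h₂ is the binary entropy function.
h₂(0.450) = −0.450·log₂0.450 − 0.550·log₂0.550 = 0.9928.
C = 1 − 0.9928 = 0.0072 bits per channel use.

0.0072 bits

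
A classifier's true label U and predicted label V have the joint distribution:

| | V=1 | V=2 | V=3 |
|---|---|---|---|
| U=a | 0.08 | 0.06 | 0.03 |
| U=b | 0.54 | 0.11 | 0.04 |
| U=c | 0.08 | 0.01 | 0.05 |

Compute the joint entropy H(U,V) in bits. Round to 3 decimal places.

2.277 bits

H(U,V) = −Σ p(x,y)·log₂ p(x,y) over all 9 cells.
  cell (a,1): −0.08·log₂0.08 = 0.2915
  cell (a,2): −0.06·log₂0.06 = 0.2435
  cell (a,3): −0.03·log₂0.03 = 0.1518
  cell (b,1): −0.54·log₂0.54 = 0.4800
  cell (b,2): −0.11·log₂0.11 = 0.3503
  cell (b,3): −0.04·log₂0.04 = 0.1858
  cell (c,1): −0.08·log₂0.08 = 0.2915
  cell (c,2): −0.01·log₂0.01 = 0.0664
  cell (c,3): −0.05·log₂0.05 = 0.2161
Sum = 2.277 bits.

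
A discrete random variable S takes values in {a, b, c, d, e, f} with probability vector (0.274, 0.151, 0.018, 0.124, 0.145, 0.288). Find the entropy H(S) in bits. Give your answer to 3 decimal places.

H(S) = −Σ p·log₂ p.
  −(0.274)·log₂(0.274) = 0.5118
  −(0.151)·log₂(0.151) = 0.4118
  −(0.018)·log₂(0.018) = 0.1043
  −(0.124)·log₂(0.124) = 0.3734
  −(0.145)·log₂(0.145) = 0.4040
  −(0.288)·log₂(0.288) = 0.5172
Sum: 0.5118 + 0.4118 + 0.1043 + 0.3734 + 0.4040 + 0.5172 = 2.323 bits.

2.323 bits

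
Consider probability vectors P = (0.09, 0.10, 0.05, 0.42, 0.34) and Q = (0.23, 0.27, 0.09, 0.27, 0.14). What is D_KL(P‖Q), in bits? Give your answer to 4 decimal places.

0.3954 bits

D(P‖Q) = Σ p·log₂(p/q).
  0.09·log₂(0.09/0.23) = -0.12183
  0.10·log₂(0.10/0.27) = -0.14330
  0.05·log₂(0.05/0.09) = -0.04240
  0.42·log₂(0.42/0.27) = 0.26772
  0.34·log₂(0.34/0.14) = 0.43524
D(P‖Q) = 0.3954 bits.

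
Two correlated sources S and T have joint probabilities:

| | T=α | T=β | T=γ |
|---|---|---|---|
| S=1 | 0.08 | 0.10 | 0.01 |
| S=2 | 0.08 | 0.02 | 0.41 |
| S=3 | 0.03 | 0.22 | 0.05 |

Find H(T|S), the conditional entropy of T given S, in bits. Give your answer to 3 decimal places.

Chain rule: H(T|S) = H(S,T) − H(S).
Marginals: p(S) = (0.1900, 0.5100, 0.3000), p(T) = (0.1900, 0.3400, 0.4700).
H(S,T) = 2.4703 bits; H(S) = 1.4717 bits.
H(T|S) = 2.4703 − 1.4717 = 0.999 bits.

0.999 bits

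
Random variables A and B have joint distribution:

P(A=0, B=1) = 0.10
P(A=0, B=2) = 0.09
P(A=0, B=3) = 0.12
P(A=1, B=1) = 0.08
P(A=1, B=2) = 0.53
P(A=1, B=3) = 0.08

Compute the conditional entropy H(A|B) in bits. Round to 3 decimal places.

0.743 bits

Chain rule: H(A|B) = H(A,B) − H(B).
Marginals: p(A) = (0.3100, 0.6900), p(B) = (0.1800, 0.6200, 0.2000).
H(A,B) = 2.0804 bits; H(B) = 1.3373 bits.
H(A|B) = 2.0804 − 1.3373 = 0.743 bits.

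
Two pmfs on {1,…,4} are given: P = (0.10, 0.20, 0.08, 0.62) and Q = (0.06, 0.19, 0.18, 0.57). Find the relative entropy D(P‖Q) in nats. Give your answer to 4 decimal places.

D(P‖Q) = Σ p·ln(p/q).
  0.10·ln(0.10/0.06) = 0.05108
  0.20·ln(0.20/0.19) = 0.01026
  0.08·ln(0.08/0.18) = -0.06487
  0.62·ln(0.62/0.57) = 0.05213
D(P‖Q) = 0.0486 nats.

0.0486 nats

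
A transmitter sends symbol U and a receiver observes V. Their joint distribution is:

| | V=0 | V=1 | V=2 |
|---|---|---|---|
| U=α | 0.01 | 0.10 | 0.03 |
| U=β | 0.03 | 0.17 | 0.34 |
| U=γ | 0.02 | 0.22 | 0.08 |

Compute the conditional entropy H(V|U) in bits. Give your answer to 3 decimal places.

1.148 bits

Marginals: p(U) = (0.1400, 0.5400, 0.3200), p(V) = (0.0600, 0.4900, 0.4500).
H(V|U) = Σ p(U) · H(V|U=·).
  U=α: p=0.1400, H(V|U=α) = 1.0949
  U=β: p=0.5400, H(V|U=β) = 1.1768
  U=γ: p=0.3200, H(V|U=γ) = 1.1216
Weighted sum = 1.148 bits.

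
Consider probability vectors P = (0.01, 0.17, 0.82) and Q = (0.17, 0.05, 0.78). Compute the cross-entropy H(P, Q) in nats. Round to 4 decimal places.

H(P,Q) = −Σ p·ln q.
  −0.01·ln(0.17) = 0.01772
  −0.17·ln(0.05) = 0.50927
  −0.82·ln(0.78) = 0.20374
H(P,Q) = 0.7307 nats.

0.7307 nats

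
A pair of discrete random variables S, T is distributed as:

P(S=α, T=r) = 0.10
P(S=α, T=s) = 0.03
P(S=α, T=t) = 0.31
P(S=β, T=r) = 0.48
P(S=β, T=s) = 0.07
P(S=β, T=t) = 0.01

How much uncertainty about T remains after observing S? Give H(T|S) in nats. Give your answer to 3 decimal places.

Chain rule: H(T|S) = H(S,T) − H(S).
Marginals: p(S) = (0.4400, 0.5600), p(T) = (0.5800, 0.1000, 0.3200).
H(S,T) = 1.2830 nats; H(S) = 0.6859 nats.
H(T|S) = 1.2830 − 0.6859 = 0.597 nats.

0.597 nats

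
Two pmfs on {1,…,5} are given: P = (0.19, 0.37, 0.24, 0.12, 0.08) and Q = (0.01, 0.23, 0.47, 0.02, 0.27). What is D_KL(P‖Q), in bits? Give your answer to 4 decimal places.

0.9980 bits

D(P‖Q) = Σ p·log₂(p/q).
  0.19·log₂(0.19/0.01) = 0.80711
  0.37·log₂(0.37/0.23) = 0.25378
  0.24·log₂(0.24/0.47) = -0.23271
  0.12·log₂(0.12/0.02) = 0.31020
  0.08·log₂(0.08/0.27) = -0.14039
D(P‖Q) = 0.9980 bits.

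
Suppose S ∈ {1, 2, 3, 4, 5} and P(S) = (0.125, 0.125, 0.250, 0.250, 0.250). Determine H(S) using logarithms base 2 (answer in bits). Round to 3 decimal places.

2.250 bits

H(S) = −Σ p·log₂ p.
  −(0.125)·log₂(0.125) = 0.3750
  −(0.125)·log₂(0.125) = 0.3750
  −(0.250)·log₂(0.250) = 0.5000
  −(0.250)·log₂(0.250) = 0.5000
  −(0.250)·log₂(0.250) = 0.5000
Sum: 0.3750 + 0.3750 + 0.5000 + 0.5000 + 0.5000 = 2.250 bits.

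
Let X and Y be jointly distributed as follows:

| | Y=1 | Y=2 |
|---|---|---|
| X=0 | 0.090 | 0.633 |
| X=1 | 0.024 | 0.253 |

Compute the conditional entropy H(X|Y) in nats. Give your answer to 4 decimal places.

Chain rule: H(X|Y) = H(X,Y) − H(Y).
Marginals: p(X) = (0.7230, 0.2770), p(Y) = (0.1140, 0.8860).
H(X,Y) = 0.9434 nats; H(Y) = 0.3548 nats.
H(X|Y) = 0.9434 − 0.3548 = 0.5886 nats.

0.5886 nats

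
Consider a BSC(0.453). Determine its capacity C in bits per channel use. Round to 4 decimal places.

Binary symmetric channel: C = 1 − h₂(ε) where h₂ is the binary entropy function.
h₂(0.453) = −0.453·log₂0.453 − 0.547·log₂0.547 = 0.9936.
C = 1 − 0.9936 = 0.0064 bits per channel use.

0.0064 bits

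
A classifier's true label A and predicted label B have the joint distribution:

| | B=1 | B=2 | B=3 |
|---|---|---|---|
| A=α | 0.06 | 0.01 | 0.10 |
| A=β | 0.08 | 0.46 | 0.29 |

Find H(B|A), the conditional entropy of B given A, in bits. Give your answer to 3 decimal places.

1.309 bits

Chain rule: H(B|A) = H(A,B) − H(A).
Marginals: p(A) = (0.1700, 0.8300), p(B) = (0.1400, 0.4700, 0.3900).
H(A,B) = 1.9669 bits; H(A) = 0.6577 bits.
H(B|A) = 1.9669 − 0.6577 = 1.309 bits.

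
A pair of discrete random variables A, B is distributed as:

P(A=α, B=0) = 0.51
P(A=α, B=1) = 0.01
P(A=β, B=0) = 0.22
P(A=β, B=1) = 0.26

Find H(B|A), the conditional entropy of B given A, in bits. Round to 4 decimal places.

Marginals: p(A) = (0.5200, 0.4800), p(B) = (0.7300, 0.2700).
H(B|A) = Σ p(A) · H(B|A=·).
  A=α: p=0.5200, H(B|A=α) = 0.1371
  A=β: p=0.4800, H(B|A=β) = 0.9950
Weighted sum = 0.5489 bits.

0.5489 bits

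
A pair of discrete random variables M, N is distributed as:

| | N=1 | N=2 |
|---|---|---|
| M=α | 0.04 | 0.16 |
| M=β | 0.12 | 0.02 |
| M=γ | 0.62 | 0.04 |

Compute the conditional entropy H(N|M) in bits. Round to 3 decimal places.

0.445 bits

Chain rule: H(N|M) = H(M,N) − H(M).
Marginals: p(M) = (0.2000, 0.1400, 0.6600), p(N) = (0.7800, 0.2200).
H(M,N) = 1.7021 bits; H(M) = 1.2571 bits.
H(N|M) = 1.7021 − 1.2571 = 0.445 bits.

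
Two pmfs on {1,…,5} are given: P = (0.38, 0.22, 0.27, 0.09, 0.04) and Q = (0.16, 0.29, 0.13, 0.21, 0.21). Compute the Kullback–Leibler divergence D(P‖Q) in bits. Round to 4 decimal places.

D(P‖Q) = Σ p·log₂(p/q).
  0.38·log₂(0.38/0.16) = 0.47421
  0.22·log₂(0.22/0.29) = -0.08768
  0.27·log₂(0.27/0.13) = 0.28470
  0.09·log₂(0.09/0.21) = -0.11002
  0.04·log₂(0.04/0.21) = -0.09569
D(P‖Q) = 0.4655 bits.

0.4655 bits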